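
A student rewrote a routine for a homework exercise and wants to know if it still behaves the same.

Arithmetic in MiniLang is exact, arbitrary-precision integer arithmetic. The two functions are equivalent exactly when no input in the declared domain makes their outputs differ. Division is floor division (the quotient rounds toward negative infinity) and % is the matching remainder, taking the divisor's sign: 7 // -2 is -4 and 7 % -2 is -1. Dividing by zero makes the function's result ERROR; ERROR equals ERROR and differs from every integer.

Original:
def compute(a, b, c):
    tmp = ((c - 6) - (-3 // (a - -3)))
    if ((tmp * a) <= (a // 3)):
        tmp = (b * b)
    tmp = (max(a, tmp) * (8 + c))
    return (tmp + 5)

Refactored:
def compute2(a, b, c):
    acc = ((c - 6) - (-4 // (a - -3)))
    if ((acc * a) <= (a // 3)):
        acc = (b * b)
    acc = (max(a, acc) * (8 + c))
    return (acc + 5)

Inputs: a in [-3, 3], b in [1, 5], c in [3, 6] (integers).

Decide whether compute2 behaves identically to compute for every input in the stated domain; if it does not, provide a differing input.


Consider the input a=-2, b=1, c=3.
compute: tmp = 0; ((tmp * a) <= (a // 3)) -> false; tmp = 0; return 5
compute2: acc = 1; ((acc * a) <= (a // 3)) -> true; acc = 1; acc = 11; return 16
5 against 16: the behavior changed.
verdict: not equivalent; witness: a=-2, b=1, c=3


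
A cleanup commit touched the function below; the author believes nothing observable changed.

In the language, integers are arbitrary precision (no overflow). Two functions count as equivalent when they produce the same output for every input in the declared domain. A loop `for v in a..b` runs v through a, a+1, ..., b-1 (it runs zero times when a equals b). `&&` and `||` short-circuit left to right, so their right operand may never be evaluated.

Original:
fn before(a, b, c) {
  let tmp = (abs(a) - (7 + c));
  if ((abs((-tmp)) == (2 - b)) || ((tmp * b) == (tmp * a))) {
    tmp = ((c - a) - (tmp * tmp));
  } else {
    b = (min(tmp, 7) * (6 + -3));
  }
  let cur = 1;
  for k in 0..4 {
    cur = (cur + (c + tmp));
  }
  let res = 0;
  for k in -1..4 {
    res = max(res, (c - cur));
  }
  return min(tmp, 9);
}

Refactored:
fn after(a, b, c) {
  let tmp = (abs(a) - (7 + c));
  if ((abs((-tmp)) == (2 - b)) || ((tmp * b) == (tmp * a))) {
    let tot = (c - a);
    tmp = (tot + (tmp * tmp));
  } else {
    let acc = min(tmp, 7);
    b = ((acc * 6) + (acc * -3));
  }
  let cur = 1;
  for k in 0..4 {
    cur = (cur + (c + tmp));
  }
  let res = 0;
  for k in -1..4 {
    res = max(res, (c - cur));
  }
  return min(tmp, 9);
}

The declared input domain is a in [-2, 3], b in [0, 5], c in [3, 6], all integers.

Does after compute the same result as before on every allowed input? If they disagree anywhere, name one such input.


These are not equivalent — on a=0, b=0, c=3 the outputs split (-97 vs 9).
before: tmp := -10 | ((abs((-tmp)) == (2 - b)) || ((tmp * b) == (tmp * a))): true | tmp := -97 | cur := 1 | iter k=0: | cur := -93 | iter k=1: | cur := -187 | iter k=2: | cur := -281 | iter k=3: | cur := -375 | res := 0 | iter k=-1: | res := 378 | iter k=0: | res := 378 | iter k=1: | res := 378 | iter k=2: | res := 378 | iter k=3: | res := 378 | result -97
after: tmp := -10 | ((abs((-tmp)) == (2 - b)) || ((tmp * b) == (tmp * a))): true | tot := 3 | tmp := 103 | cur := 1 | iter k=0: | cur := 107 | iter k=1: | cur := 213 | iter k=2: | cur := 319 | iter k=3: | cur := 425 | res := 0 | iter k=-1: | res := 0 | iter k=0: | res := 0 | iter k=1: | res := 0 | iter k=2: | res := 0 | iter k=3: | res := 0 | result 9
verdict: not equivalent; witness: a=0, b=0, c=3


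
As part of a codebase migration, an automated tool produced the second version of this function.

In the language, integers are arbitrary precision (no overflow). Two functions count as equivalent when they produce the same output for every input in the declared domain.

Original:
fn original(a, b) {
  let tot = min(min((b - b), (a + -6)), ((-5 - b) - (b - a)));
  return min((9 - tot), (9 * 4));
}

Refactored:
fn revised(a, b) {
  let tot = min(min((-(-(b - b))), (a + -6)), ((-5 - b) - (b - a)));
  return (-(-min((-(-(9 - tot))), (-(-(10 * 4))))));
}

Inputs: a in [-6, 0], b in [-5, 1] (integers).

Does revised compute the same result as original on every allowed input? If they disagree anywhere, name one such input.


Equivalent. The edit looks behavioral (`9` became `10`), but over these ranges it never changes the outcome.
Every one of the 49 inputs gives matching results.
Spot check at a=0, b=-1 — original: tot becomes -6; next final value 15. revised: tot becomes -6; next final value 15. Both give 15.
verdict: equivalent


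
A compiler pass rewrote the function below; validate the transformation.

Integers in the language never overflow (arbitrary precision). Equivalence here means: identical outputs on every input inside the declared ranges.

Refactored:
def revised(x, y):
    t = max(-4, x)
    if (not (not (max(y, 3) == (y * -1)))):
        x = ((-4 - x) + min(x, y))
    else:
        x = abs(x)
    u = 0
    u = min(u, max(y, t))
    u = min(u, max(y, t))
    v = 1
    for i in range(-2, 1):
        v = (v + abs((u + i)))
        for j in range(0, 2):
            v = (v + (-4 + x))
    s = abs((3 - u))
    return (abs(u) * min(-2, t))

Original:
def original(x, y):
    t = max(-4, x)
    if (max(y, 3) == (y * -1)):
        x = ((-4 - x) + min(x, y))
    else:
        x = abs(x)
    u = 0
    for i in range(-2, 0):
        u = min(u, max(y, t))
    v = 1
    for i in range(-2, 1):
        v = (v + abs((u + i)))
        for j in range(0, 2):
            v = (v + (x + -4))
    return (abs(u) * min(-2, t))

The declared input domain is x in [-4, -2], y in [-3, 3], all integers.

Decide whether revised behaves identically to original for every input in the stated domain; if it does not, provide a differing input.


Side by side, the visible changes include: loop structure differs; and local variable names differ; and min/max/abs usage differs; and statement counts differ; and arithmetic usage differs; and boolean connective usage differs; and constant usage differs.
One worked example (x=-4, y=-1) — original: t = -4; (max(y, 3) == (y * -1)) -> false; x = 4; u = 0; [i=-2]; u = -1; [i=-1]; u = -1; v = 1; [i=-2]; v = 4; [j=0]; v = 4; [j=1]; v = 4; [i=-1]; v = 6; [j=0]; v = 6; [j=1]; v = 6; [i=0]; v = 7; [j=0]; v = 7; [j=1]; v = 7; return -4; revised: t = -4; (not (not (max(y, 3) == (y * -1)))) -> false; x = 4; u = 0; u = -1; u = -1; v = 1; [i=-2]; v = 4; [j=0]; v = 4; [j=1]; v = 4; [i=-1]; v = 6; [j=0]; v = 6; [j=1]; v = 6; [i=0]; v = 7; [j=0]; v = 7; [j=1]; v = 7; s = 4; return -4; agreement on -4.
Every one of the 21 inputs gives matching results.
verdict: equivalent


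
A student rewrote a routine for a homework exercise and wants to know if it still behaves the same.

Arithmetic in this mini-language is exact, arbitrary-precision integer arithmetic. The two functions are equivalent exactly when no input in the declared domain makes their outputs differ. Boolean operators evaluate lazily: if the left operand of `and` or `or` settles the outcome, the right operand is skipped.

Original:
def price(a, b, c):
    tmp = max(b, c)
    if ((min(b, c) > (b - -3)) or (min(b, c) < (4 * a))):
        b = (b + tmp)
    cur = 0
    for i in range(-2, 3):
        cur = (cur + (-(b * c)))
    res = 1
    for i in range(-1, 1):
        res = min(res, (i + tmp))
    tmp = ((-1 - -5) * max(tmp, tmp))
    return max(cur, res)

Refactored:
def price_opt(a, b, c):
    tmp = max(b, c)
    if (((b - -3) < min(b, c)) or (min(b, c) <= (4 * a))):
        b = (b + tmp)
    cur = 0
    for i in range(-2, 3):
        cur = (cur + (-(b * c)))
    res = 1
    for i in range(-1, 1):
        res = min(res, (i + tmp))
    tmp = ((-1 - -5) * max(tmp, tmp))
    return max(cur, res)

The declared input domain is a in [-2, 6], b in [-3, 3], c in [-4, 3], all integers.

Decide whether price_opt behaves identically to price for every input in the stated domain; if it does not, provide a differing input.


Evaluate both at a=-1, b=1, c=-4.
price: tmp=1, then ((min(b, c) > (b - -3)) or (min(b, c) < (4 * a))) is false, then cur=0, then (i=-2), then cur=4, then (i=-1), then cur=8, then (i=0), then cur=12, then (i=1), then cur=16, then (i=2), then cur=20, then res=1, then (i=-1), then res=0, then (i=0), then res=0, then tmp=4, then returns 20
price_opt: tmp=1, then (((b - -3) < min(b, c)) or (min(b, c) <= (4 * a))) is true, then b=2, then cur=0, then (i=-2), then cur=8, then (i=-1), then cur=16, then (i=0), then cur=24, then (i=1), then cur=32, then (i=2), then cur=40, then res=1, then (i=-1), then res=0, then (i=0), then res=0, then tmp=4, then returns 40
20 != 40, so the rewrite changes behavior.
verdict: not equivalent; witness: a=-1, b=1, c=-4


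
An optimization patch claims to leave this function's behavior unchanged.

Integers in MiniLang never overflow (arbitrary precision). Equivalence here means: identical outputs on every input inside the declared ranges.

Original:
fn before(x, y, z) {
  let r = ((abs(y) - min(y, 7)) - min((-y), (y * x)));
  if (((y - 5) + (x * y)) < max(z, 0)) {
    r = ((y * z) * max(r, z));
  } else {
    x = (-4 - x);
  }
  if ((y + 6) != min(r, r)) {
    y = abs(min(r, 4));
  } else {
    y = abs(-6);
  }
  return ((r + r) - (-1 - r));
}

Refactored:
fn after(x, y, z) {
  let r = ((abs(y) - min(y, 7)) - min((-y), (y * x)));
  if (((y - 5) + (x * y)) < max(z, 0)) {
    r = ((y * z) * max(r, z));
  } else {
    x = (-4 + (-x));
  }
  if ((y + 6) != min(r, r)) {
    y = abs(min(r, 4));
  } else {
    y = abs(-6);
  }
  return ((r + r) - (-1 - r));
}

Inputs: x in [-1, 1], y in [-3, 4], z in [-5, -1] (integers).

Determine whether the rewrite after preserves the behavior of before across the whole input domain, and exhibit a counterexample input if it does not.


The two are interchangeable: arithmetic usage differs, and every declared input agrees.
As a probe, take x=-1, y=3, z=-1: before runs r becomes 3; next (((y - 5) + (x * y)) < max(z, 0)) evaluates to true; next r becomes -9; next ((y + 6) != min(r, r)) evaluates to true; next y becomes 9; next final value -26; after runs r becomes 3; next (((y - 5) + (x * y)) < max(z, 0)) evaluates to true; next r becomes -9; next ((y + 6) != min(r, r)) evaluates to true; next y becomes 9; next final value -26; both end at -26.
Across all 120 domain points the two functions coincide.
verdict: equivalent


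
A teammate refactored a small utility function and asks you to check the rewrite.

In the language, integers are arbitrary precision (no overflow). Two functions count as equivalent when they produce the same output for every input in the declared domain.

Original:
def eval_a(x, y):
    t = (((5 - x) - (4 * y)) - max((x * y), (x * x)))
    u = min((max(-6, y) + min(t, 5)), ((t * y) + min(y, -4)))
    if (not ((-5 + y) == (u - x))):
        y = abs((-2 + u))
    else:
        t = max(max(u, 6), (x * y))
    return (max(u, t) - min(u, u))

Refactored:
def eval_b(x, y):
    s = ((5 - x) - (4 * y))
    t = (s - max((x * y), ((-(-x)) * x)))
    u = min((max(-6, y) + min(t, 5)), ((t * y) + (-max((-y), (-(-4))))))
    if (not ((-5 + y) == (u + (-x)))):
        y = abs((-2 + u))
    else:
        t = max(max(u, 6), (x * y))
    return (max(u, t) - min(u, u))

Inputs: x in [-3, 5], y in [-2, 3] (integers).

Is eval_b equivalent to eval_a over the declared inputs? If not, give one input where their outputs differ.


This is a faithful refactor — min/max/abs usage differs, plus local variable names differ, plus statement counts differ, plus arithmetic usage differs, but the computed results match everywhere.
Spot check at x=-2, y=-2 — eval_a: t becomes 11; next u becomes -26; next (not ((-5 + y) == (u - x))) evaluates to true; next y becomes 28; next final value 37. eval_b: s becomes 15; next t becomes 11; next u becomes -26; next (not ((-5 + y) == (u + (-x)))) evaluates to true; next y becomes 28; next final value 37. Both give 37.
Checked all 54 inputs in the declared domain: the outputs agree on every one.
verdict: equivalent


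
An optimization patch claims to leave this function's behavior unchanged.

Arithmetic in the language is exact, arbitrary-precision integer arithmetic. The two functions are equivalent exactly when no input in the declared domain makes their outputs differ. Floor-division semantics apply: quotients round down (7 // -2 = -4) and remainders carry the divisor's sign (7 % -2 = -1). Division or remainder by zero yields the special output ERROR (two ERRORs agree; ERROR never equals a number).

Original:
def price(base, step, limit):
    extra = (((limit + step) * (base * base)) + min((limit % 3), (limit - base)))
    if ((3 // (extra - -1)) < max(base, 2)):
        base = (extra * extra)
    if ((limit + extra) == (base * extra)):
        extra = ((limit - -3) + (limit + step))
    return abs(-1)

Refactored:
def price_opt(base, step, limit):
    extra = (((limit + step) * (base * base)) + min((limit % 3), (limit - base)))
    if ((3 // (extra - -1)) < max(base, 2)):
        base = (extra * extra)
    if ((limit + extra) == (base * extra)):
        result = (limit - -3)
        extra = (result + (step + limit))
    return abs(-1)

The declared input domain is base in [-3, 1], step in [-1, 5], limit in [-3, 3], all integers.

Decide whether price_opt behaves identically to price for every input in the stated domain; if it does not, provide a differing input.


This is a faithful refactor — local variable names differ; statement counts differ, but the computed results match everywhere.
Spot check at base=1, step=2, limit=-2 — price: extra=-3, then ((3 // (extra - -1)) < max(base, 2)) is true, then base=9, then ((limit + extra) == (base * extra)) is false, then returns 1. price_opt: extra=-3, then ((3 // (extra - -1)) < max(base, 2)) is true, then base=9, then ((limit + extra) == (base * extra)) is false, then returns 1. Both give 1.
Sweeping the whole domain (245 inputs) finds no disagreement.
verdict: equivalent


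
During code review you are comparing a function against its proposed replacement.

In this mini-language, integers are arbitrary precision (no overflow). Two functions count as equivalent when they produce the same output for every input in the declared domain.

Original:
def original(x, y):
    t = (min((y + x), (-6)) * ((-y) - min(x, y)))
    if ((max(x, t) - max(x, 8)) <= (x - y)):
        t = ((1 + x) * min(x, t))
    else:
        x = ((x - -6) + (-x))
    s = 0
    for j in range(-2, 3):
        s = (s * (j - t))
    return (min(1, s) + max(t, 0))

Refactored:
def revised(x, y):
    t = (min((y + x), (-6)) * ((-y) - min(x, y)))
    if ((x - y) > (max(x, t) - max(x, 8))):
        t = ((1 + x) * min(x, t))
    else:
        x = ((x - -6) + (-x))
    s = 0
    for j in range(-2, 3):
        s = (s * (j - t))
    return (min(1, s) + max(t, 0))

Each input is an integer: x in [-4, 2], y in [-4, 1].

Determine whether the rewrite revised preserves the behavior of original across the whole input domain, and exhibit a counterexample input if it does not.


There is a behavioral-looking edit here, yet the outcome never shifts on this domain.
As a probe, take x=0, y=1: original runs t=6, then ((max(x, t) - max(x, 8)) <= (x - y)) is true, then t=0, then s=0, then (j=-2), then s=0, then (j=-1), then s=0, then (j=0), then s=0, then (j=1), then s=0, then (j=2), then s=0, then returns 0; revised runs t=6, then ((x - y) > (max(x, t) - max(x, 8))) is true, then t=0, then s=0, then (j=-2), then s=0, then (j=-1), then s=0, then (j=0), then s=0, then (j=1), then s=0, then (j=2), then s=0, then returns 0; both end at 0.
Sweeping the whole domain (42 inputs) finds no disagreement.
verdict: equivalent


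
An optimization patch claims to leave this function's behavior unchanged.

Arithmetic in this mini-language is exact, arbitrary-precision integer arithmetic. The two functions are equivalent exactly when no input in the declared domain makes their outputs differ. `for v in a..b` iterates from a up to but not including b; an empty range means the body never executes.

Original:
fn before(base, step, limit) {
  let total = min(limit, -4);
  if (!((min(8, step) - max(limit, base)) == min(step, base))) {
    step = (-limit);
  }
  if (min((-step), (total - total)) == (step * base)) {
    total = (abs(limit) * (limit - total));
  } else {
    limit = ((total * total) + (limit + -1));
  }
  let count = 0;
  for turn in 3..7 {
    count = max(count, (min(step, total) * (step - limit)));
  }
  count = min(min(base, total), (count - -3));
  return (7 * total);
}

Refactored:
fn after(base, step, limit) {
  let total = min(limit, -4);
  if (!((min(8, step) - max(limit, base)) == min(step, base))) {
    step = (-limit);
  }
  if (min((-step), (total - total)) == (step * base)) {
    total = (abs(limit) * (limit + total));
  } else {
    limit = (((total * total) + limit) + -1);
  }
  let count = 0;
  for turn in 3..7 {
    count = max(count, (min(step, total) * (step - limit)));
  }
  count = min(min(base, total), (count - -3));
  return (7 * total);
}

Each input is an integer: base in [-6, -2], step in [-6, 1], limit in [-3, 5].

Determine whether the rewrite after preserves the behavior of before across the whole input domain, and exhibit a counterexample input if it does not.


Not equivalent: base=-5, step=0, limit=5 separates them (315 vs 35).
before: total becomes -4; next (!((min(8, step) - max(limit, base)) == min(step, base))) evaluates to false; next (min((-step), (total - total)) == (step * base)) evaluates to true; next total becomes 45; next count becomes 0; next at turn=3:; next count becomes 0; next at turn=4:; next count becomes 0; next at turn=5:; next count becomes 0; next at turn=6:; next count becomes 0; next count becomes -5; next final value 315
after: total becomes -4; next (!((min(8, step) - max(limit, base)) == min(step, base))) evaluates to false; next (min((-step), (total - total)) == (step * base)) evaluates to true; next total becomes 5; next count becomes 0; next at turn=3:; next count becomes 0; next at turn=4:; next count becomes 0; next at turn=5:; next count becomes 0; next at turn=6:; next count becomes 0; next count becomes -5; next final value 35
verdict: not equivalent; witness: base=-5, step=0, limit=5


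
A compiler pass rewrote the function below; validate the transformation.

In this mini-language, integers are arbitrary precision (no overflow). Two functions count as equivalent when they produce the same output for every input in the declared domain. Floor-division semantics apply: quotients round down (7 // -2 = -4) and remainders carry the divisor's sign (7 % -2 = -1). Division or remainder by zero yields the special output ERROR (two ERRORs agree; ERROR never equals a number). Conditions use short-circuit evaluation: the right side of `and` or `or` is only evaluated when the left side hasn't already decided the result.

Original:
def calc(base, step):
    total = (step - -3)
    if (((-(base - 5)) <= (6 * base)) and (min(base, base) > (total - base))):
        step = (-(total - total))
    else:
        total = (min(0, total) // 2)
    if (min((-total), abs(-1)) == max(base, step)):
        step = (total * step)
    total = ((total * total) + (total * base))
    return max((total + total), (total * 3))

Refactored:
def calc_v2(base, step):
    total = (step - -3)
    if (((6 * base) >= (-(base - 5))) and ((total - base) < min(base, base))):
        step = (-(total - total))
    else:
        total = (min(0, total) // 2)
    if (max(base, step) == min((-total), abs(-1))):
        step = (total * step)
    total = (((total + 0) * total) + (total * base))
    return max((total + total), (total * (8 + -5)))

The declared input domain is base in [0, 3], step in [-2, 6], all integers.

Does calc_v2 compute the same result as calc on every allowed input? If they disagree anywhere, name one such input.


Comparing the listings, the differences include: comparison usage differs; also constant usage differs; also arithmetic usage differs.
Tracing base=1, step=1: calc: total := 4 | (((-(base - 5)) <= (6 * base)) and (min(base, base) > (total - base))): false | total := 0 | (min((-total), abs(-1)) == max(base, step)): false | total := 0 | result 0 | calc_v2: total := 4 | (((6 * base) >= (-(base - 5))) and ((total - base) < min(base, base))): false | total := 0 | (max(base, step) == min((-total), abs(-1))): false | total := 0 | result 0 — matching result 0.
Sweeping the whole domain (36 inputs) finds no disagreement.
verdict: equivalent


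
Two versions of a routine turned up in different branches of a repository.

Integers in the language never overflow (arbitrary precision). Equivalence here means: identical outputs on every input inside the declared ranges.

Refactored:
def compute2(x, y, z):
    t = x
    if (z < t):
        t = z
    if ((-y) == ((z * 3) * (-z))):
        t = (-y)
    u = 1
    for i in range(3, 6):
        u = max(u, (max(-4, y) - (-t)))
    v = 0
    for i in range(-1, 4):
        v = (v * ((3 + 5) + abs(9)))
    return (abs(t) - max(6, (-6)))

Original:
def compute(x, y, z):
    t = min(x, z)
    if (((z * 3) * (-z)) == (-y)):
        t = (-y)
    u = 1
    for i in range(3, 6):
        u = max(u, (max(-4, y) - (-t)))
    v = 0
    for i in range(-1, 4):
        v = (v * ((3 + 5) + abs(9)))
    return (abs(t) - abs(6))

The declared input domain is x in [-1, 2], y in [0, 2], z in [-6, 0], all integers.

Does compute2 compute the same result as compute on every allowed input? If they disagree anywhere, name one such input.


This is a faithful refactor — branching structure differs, statement counts differ, constant usage differs, comparison usage differs, min/max/abs usage differs, but the computed results match everywhere.
As a probe, take x=1, y=0, z=-2: compute runs t = -2; (((z * 3) * (-z)) == (-y)) -> false; u = 1; [i=3]; u = 1; [i=4]; u = 1; [i=5]; u = 1; v = 0; [i=-1]; v = 0; [i=0]; v = 0; [i=1]; v = 0; [i=2]; v = 0; [i=3]; v = 0; return -4; compute2 runs t = 1; (z < t) -> true; t = -2; ((-y) == ((z * 3) * (-z))) -> false; u = 1; [i=3]; u = 1; [i=4]; u = 1; [i=5]; u = 1; v = 0; [i=-1]; v = 0; [i=0]; v = 0; [i=1]; v = 0; [i=2]; v = 0; [i=3]; v = 0; return -4; both end at -4.
Every one of the 84 inputs gives matching results.
verdict: equivalent


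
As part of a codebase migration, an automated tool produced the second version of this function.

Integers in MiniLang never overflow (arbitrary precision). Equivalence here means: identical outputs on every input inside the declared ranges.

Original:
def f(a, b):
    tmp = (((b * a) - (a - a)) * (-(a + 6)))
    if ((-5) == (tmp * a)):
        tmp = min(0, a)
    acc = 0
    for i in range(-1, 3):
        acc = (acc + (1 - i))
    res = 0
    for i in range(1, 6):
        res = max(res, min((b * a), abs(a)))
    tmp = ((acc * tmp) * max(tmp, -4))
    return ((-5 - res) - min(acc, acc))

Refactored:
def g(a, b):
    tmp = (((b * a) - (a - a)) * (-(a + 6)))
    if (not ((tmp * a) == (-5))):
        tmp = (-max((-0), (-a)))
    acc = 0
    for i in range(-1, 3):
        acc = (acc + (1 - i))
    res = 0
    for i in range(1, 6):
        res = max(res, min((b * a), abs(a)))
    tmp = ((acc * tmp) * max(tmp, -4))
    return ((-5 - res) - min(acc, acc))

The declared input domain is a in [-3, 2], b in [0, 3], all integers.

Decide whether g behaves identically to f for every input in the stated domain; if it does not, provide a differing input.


There is a behavioral-looking edit here, yet the outcome never shifts on this domain.
As a probe, take a=0, b=3: f runs tmp := 0 | ((-5) == (tmp * a)): false | acc := 0 | iter i=-1: | acc := 2 | iter i=0: | acc := 3 | iter i=1: | acc := 3 | iter i=2: | acc := 2 | res := 0 | iter i=1: | res := 0 | iter i=2: | res := 0 | iter i=3: | res := 0 | iter i=4: | res := 0 | iter i=5: | res := 0 | tmp := 0 | result -7; g runs tmp := 0 | (not ((tmp * a) == (-5))): true | tmp := 0 | acc := 0 | iter i=-1: | acc := 2 | iter i=0: | acc := 3 | iter i=1: | acc := 3 | iter i=2: | acc := 2 | res := 0 | iter i=1: | res := 0 | iter i=2: | res := 0 | iter i=3: | res := 0 | iter i=4: | res := 0 | iter i=5: | res := 0 | tmp := 0 | result -7; both end at -7.
Every one of the 24 inputs gives matching results.
verdict: equivalent


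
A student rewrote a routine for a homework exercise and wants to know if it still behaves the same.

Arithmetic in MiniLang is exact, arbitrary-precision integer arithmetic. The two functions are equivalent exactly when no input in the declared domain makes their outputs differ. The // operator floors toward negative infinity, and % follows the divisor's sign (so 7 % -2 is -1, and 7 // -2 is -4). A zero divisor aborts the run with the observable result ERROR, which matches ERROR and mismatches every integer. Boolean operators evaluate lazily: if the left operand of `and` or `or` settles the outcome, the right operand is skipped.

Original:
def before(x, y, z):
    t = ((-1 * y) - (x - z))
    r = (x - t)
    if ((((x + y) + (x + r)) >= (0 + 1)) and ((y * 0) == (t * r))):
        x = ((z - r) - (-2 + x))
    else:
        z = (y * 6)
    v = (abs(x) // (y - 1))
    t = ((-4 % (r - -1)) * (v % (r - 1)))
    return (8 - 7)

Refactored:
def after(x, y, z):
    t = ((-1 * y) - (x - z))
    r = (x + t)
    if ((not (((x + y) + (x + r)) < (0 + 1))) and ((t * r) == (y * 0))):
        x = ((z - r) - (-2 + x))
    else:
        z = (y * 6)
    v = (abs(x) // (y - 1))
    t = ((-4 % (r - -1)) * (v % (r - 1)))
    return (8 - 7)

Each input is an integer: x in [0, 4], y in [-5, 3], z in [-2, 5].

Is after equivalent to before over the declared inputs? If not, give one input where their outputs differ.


Run the pair on x=1, y=-5, z=-2.
before: t := 2 | r := -1 | ((((x + y) + (x + r)) >= (0 + 1)) and ((y * 0) == (t * r))): false | z := -30 | v := -1 | divide-by-zero, output ERROR
after: t := 2 | r := 3 | ((not (((x + y) + (x + r)) < (0 + 1))) and ((t * r) == (y * 0))): false | z := -30 | v := -1 | t := 0 | result 1
ERROR against 1: the behavior changed.
verdict: not equivalent; witness: x=1, y=-5, z=-2


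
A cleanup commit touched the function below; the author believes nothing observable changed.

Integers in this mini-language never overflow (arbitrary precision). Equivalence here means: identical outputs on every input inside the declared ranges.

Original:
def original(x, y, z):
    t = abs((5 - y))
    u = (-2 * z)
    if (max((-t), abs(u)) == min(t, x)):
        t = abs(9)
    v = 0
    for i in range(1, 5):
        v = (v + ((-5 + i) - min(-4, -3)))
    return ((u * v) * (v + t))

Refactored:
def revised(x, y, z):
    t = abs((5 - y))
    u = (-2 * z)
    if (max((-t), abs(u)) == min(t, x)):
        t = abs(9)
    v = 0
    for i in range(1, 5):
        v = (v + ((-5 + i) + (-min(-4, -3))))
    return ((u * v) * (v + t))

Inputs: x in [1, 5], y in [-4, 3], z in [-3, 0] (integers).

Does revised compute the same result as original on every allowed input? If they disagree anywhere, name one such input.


Although arithmetic usage differs, 160/160 inputs agree.
verdict: equivalent


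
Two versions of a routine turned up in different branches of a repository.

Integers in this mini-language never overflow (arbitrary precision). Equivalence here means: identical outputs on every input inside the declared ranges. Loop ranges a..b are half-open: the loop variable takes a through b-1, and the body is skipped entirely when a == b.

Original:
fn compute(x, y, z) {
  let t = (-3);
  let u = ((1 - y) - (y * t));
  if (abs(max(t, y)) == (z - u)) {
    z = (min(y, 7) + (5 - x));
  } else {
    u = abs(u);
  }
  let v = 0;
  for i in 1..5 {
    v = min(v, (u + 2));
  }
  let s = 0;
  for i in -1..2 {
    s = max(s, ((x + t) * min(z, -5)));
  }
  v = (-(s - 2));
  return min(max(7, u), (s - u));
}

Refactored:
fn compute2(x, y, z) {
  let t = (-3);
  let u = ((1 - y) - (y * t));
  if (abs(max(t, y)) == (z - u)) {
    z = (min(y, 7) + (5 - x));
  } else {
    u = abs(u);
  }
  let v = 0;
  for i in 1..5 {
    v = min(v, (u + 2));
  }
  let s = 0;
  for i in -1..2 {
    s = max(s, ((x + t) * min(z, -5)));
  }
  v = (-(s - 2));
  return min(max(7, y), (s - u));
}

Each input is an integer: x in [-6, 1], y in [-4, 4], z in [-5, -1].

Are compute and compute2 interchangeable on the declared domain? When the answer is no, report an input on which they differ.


Evaluate both at x=-6, y=4, z=-5.
compute: t = -3; u = 9; (abs(max(t, y)) == (z - u)) -> false; u = 9; v = 0; [i=1]; v = 0; [i=2]; v = 0; [i=3]; v = 0; [i=4]; v = 0; s = 0; [i=-1]; s = 45; [i=0]; s = 45; [i=1]; s = 45; v = -43; return 9
compute2: t = -3; u = 9; (abs(max(t, y)) == (z - u)) -> false; u = 9; v = 0; [i=1]; v = 0; [i=2]; v = 0; [i=3]; v = 0; [i=4]; v = 0; s = 0; [i=-1]; s = 45; [i=0]; s = 45; [i=1]; s = 45; v = -43; return 7
9 vs 7 — the two versions disagree here.
verdict: not equivalent; witness: x=-6, y=4, z=-5


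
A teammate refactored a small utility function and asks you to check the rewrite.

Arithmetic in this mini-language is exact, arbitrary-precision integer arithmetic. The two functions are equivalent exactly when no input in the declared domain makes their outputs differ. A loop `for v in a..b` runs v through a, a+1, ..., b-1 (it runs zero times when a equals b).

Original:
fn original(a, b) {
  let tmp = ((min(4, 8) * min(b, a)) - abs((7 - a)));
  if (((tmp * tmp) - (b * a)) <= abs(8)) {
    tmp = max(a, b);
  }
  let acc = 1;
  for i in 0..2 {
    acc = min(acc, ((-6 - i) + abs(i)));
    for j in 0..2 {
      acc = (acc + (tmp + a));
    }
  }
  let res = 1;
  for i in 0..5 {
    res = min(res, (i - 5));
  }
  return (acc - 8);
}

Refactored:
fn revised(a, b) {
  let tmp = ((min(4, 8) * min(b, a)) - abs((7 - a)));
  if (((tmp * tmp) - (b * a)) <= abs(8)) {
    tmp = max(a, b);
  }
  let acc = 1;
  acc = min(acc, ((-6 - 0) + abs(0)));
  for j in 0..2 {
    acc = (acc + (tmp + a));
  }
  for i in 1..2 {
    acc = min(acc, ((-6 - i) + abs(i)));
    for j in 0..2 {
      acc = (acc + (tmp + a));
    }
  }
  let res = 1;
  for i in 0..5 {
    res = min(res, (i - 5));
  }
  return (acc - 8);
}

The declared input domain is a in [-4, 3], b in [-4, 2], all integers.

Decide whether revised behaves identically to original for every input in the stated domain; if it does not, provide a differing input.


The two versions differ — the changes include min/max/abs usage differs, and statement counts differ, and constant usage differs, and loop structure differs, and arithmetic usage differs.
Spot check at a=2, b=1 — original: tmp := -1 | (((tmp * tmp) - (b * a)) <= abs(8)): true | tmp := 2 | acc := 1 | iter i=0: | acc := -6 | iter j=0: | acc := -2 | iter j=1: | acc := 2 | iter i=1: | acc := -6 | iter j=0: | acc := -2 | iter j=1: | acc := 2 | res := 1 | iter i=0: | res := -5 | iter i=1: | res := -5 | iter i=2: | res := -5 | iter i=3: | res := -5 | iter i=4: | res := -5 | result -6. revised: tmp := -1 | (((tmp * tmp) - (b * a)) <= abs(8)): true | tmp := 2 | acc := 1 | acc := -6 | iter j=0: | acc := -2 | iter j=1: | acc := 2 | iter i=1: | acc := -6 | iter j=0: | acc := -2 | iter j=1: | acc := 2 | res := 1 | iter i=0: | res := -5 | iter i=1: | res := -5 | iter i=2: | res := -5 | iter i=3: | res := -5 | iter i=4: | res := -5 | result -6. Both give -6.
Across all 56 domain points the two functions coincide.
verdict: equivalent


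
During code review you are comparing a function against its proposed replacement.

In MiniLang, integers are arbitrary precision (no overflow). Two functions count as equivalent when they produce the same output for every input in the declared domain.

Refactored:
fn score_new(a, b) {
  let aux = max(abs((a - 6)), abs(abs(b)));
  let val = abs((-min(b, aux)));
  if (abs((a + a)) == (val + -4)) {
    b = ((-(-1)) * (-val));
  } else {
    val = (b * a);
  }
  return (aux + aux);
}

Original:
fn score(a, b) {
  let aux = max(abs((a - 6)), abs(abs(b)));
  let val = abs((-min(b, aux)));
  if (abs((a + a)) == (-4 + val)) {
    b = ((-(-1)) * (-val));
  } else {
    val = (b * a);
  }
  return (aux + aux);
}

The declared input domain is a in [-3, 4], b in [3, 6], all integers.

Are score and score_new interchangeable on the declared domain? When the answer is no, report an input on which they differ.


Although same computation, different form, 32/32 inputs agree.
verdict: equivalent


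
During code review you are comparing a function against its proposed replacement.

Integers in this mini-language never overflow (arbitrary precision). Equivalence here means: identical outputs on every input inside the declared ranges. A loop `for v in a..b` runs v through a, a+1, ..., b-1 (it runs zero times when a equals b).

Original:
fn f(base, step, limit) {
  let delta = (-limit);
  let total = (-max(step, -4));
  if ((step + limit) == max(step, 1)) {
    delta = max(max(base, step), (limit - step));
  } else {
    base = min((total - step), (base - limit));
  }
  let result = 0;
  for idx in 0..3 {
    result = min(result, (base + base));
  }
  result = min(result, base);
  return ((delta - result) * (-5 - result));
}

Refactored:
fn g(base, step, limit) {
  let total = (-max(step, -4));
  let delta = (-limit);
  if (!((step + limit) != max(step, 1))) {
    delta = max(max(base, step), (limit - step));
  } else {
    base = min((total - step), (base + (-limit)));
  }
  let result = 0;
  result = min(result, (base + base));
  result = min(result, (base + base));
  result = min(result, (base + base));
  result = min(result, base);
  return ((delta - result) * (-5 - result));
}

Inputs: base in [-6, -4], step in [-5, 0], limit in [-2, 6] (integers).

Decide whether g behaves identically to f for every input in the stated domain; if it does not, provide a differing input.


The two are interchangeable: arithmetic usage differs, loop structure differs, min/max/abs usage differs, comparison usage differs, statement counts differ, local variable names differ, boolean connective usage differs, and every declared input agrees.
Tracing base=-6, step=0, limit=-1: f: delta := 1 | total := 0 | ((step + limit) == max(step, 1)): false | base := -5 | result := 0 | iter idx=0: | result := -10 | iter idx=1: | result := -10 | iter idx=2: | result := -10 | result := -10 | result 55 | g: total := 0 | delta := 1 | (!((step + limit) != max(step, 1))): false | base := -5 | result := 0 | result := -10 | result := -10 | result := -10 | result := -10 | result 55 — matching result 55.
Sweeping the whole domain (162 inputs) finds no disagreement.
verdict: equivalent


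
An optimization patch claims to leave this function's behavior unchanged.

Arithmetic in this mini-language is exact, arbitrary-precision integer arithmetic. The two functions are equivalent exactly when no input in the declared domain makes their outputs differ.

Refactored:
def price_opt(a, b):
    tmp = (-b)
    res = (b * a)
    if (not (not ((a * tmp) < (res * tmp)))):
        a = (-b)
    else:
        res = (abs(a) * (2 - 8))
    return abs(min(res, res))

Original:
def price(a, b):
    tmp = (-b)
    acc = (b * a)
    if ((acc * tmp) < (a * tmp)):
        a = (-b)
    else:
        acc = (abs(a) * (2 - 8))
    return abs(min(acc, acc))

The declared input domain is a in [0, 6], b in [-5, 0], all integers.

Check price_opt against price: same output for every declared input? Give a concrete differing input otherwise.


Not equivalent: a=1, b=-5 separates them (5 vs 6).
price: tmp=5, then acc=-5, then ((acc * tmp) < (a * tmp)) is true, then a=5, then returns 5
price_opt: tmp=5, then res=-5, then (not (not ((a * tmp) < (res * tmp)))) is false, then res=-6, then returns 6
verdict: not equivalent; witness: a=1, b=-5


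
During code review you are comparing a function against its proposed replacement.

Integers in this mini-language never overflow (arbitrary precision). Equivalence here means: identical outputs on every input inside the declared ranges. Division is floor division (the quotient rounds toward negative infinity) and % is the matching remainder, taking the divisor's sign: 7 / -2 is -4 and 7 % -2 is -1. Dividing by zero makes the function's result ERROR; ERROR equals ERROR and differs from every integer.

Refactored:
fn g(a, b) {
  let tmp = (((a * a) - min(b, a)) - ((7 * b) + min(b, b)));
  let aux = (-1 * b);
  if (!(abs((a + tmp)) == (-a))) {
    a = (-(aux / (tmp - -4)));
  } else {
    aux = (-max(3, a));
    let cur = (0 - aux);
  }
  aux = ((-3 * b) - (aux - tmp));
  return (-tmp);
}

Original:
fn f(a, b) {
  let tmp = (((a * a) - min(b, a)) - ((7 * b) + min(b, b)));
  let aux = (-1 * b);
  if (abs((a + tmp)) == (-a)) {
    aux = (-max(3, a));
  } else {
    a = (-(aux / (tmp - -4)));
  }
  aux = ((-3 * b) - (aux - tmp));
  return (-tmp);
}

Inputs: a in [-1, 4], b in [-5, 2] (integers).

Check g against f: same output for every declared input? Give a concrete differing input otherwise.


Comparing the listings, the differences include: constant usage differs; and boolean connective usage differs; and arithmetic usage differs; and statement counts differ; and local variable names differ.
As a probe, take a=4, b=-1: f runs tmp becomes 25; next aux becomes 1; next (abs((a + tmp)) == (-a)) evaluates to false; next a becomes 0; next aux becomes 27; next final value -25; g runs tmp becomes 25; next aux becomes 1; next (!(abs((a + tmp)) == (-a))) evaluates to true; next a becomes 0; next aux becomes 27; next final value -25; both end at -25.
Every one of the 48 inputs gives matching results.
verdict: equivalent


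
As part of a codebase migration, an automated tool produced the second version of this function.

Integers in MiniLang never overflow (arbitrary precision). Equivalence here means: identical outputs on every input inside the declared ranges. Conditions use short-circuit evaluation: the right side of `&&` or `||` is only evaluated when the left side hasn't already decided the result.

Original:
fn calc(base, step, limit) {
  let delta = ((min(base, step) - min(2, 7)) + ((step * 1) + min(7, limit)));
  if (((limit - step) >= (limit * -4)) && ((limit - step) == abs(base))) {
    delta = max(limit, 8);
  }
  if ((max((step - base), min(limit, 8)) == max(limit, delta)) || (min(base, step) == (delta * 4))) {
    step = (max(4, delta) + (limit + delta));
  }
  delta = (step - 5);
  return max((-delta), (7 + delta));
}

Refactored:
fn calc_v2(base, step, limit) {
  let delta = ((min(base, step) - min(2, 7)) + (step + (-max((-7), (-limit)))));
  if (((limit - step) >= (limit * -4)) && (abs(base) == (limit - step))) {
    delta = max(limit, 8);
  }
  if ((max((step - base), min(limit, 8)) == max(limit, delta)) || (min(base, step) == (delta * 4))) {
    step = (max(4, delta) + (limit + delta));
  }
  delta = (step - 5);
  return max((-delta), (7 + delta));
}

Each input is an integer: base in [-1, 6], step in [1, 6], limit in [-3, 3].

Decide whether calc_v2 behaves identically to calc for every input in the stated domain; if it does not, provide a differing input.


The two are interchangeable: constant usage differs; min/max/abs usage differs; arithmetic usage differs, and every declared input agrees.
As a probe, take base=1, step=1, limit=-2: calc runs delta becomes -2; next (((limit - step) >= (limit * -4)) && ((limit - step) == abs(base))) evaluates to false; next ((max((step - base), min(limit, 8)) == max(limit, delta)) || (min(base, step) == (delta * 4))) evaluates to false; next delta becomes -4; next final value 4; calc_v2 runs delta becomes -2; next (((limit - step) >= (limit * -4)) && (abs(base) == (limit - step))) evaluates to false; next ((max((step - base), min(limit, 8)) == max(limit, delta)) || (min(base, step) == (delta * 4))) evaluates to false; next delta becomes -4; next final value 4; both end at 4.
Checked all 336 inputs in the declared domain: the outputs agree on every one.
verdict: equivalent


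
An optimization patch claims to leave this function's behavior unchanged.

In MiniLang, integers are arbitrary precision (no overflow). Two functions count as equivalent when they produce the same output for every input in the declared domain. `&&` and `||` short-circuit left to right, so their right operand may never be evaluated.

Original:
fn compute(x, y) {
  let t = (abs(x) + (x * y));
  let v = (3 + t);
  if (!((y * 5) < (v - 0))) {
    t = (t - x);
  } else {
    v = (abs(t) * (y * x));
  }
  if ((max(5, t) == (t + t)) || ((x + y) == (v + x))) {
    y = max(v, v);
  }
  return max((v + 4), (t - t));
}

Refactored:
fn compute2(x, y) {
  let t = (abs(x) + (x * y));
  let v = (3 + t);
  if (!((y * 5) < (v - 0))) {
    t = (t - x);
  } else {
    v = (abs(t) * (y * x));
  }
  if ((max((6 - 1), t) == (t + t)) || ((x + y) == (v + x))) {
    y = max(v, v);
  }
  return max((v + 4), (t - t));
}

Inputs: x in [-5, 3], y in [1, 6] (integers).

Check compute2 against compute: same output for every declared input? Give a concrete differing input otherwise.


Changes here: arithmetic usage differs, constant usage differs; the full 54-point sweep finds no disagreement.
verdict: equivalent
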